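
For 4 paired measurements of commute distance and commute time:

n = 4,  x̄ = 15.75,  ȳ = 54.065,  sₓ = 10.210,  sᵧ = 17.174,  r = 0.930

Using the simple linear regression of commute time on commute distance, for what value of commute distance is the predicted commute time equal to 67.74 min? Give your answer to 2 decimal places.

24.49

b = r · sᵧ/sₓ = 0.93 · 17.174/10.21 = 1.564331
a = ȳ − b·x̄ = 54.065 − 1.564331·15.75 = 29.426786
Set a + b·x = 67.74: x = (67.74 − 29.426786) / 1.564331 = 24.491756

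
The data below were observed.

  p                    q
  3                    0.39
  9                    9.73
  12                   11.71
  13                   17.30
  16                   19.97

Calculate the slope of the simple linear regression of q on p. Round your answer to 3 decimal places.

n = 5, Σx = 53, Σy = 59.1, Σxy = 773.68, Σx² = 659
Sxx = Σx² − (Σx)²/n = 659 − 561.8 = 97.2
Sxy = Σxy − (Σx)(Σy)/n = 773.68 − 626.46 = 147.22
b = Sxy/Sxx = 147.22/97.2 = 1.514609

1.515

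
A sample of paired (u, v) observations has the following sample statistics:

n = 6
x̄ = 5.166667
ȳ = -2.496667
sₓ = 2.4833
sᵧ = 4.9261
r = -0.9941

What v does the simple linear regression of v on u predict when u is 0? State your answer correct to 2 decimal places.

b = r · sᵧ/sₓ = -0.9941 · 4.9261/2.4833 = -1.971987
a = ȳ − b·x̄ = -2.496667 − (-1.971987)·5.166667 = 7.691935
ŷ(0) = a + b·0 = 7.691935 + (-1.971987)·0 = 7.691935

7.69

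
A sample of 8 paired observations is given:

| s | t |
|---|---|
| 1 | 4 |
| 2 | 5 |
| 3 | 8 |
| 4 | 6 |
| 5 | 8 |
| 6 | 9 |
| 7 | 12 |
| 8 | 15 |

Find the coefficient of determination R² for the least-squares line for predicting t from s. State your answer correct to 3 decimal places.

n = 8, Σx = 36, Σy = 67, Σxy = 360, Σx² = 204, Σy² = 655
Sxx = Σx² − (Σx)²/n = 204 − 162 = 42
Sxy = Σxy − (Σx)(Σy)/n = 360 − 301.5 = 58.5
Syy = Σy² − (Σy)²/n = 655 − 561.125 = 93.875
R² = Sxy²/(Sxx·Syy) = (58.5)²/(42·93.875) = 0.867986

0.868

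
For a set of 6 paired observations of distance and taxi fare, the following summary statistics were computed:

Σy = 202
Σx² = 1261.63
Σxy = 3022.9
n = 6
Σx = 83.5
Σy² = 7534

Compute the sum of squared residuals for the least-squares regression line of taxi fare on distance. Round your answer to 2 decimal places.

283.17

Sxx = Σx² − (Σx)²/n = 1261.63 − 1162.041667 = 99.588333
Sxy = Σxy − (Σx)(Σy)/n = 3022.9 − 2811.166667 = 211.733333
Syy = Σy² − (Σy)²/n = 7534 − 6800.666667 = 733.333333
b = Sxy/Sxx = 211.733333/99.588333 = 2.126086
SSE = Syy − b·Sxy = 733.333333 − 2.126086·211.733333 = 283.170117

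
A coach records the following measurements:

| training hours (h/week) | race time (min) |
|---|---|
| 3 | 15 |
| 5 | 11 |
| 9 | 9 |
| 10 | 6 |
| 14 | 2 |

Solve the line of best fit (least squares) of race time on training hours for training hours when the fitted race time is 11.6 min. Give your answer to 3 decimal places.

5.516

n = 5, Σx = 41, Σy = 43, Σxy = 269, Σx² = 411
Sxx = Σx² − (Σx)²/n = 411 − 336.2 = 74.8
Sxy = Σxy − (Σx)(Σy)/n = 269 − 352.6 = -83.6
b = Sxy/Sxx = -83.6/74.8 = -1.117647
a = ȳ − b·x̄ = 8.6 − (-1.117647)·8.2 = 17.764706
Set a + b·x = 11.6: x = (11.6 − 17.764706) / (-1.117647) = 5.515789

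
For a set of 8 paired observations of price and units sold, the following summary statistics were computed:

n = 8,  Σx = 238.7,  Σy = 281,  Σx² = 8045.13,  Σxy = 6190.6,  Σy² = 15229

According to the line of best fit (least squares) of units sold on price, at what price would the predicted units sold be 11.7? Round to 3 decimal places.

Sxx = Σx² − (Σx)²/n = 8045.13 − 7122.21125 = 922.91875
Sxy = Σxy − (Σx)(Σy)/n = 6190.6 − 8384.3375 = -2193.7375
b = Sxy/Sxx = -2193.7375/922.91875 = -2.376956
a = ȳ − b·x̄ = 35.125 − (-2.376956)·29.8375 = 106.047432
Set a + b·x = 11.7: x = (11.7 − 106.047432) / (-2.376956) = 39.692540

39.693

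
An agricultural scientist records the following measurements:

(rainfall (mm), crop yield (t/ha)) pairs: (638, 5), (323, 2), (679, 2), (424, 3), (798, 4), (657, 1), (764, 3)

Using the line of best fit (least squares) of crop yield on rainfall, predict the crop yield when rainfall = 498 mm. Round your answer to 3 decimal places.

n = 7, Σx = 4283, Σy = 20, Σxy = 12607, Σx² = 2804339
Sxx = Σx² − (Σx)²/n = 2804339 − 2620584.142857 = 183754.857143
Sxy = Σxy − (Σx)(Σy)/n = 12607 − 12237.142857 = 369.857143
b = Sxy/Sxx = 369.857143/183754.857143 = 0.002013
a = ȳ − b·x̄ = 2.857143 − 0.002013·611.857143 = 1.625612
ŷ(498) = a + b·498 = 1.625612 + 0.002013·498 = 2.627974

2.628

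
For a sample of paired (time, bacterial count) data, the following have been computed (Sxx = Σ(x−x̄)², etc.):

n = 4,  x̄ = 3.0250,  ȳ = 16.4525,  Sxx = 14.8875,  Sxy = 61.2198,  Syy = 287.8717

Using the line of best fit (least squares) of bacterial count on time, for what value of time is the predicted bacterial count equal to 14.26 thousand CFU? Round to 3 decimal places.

b = Sxy/Sxx = 61.2198/14.8875 = 4.112161
a = ȳ − b·x̄ = 16.4525 − 4.112161·3.025 = 4.013212
Set a + b·x = 14.26: x = (14.26 − 4.013212) / 4.112161 = 2.491825

2.492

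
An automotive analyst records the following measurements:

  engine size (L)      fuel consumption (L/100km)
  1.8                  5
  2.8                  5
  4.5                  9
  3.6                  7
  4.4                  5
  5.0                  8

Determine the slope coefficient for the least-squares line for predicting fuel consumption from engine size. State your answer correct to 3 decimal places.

n = 6, Σx = 22.1, Σy = 39, Σxy = 150.7, Σx² = 88.65
Sxx = Σx² − (Σx)²/n = 88.65 − 81.401667 = 7.248333
Sxy = Σxy − (Σx)(Σy)/n = 150.7 − 143.65 = 7.05
b = Sxy/Sxx = 7.05/7.248333 = 0.972637

0.973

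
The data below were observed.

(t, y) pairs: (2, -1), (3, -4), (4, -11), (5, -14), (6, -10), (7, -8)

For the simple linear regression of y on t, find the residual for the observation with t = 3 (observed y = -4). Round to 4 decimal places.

1.6000

n = 6, Σx = 27, Σy = -48, Σxy = -244, Σx² = 139
Sxx = Σx² − (Σx)²/n = 139 − 121.5 = 17.5
Sxy = Σxy − (Σx)(Σy)/n = -244 − (-216) = -28
b = Sxy/Sxx = -28/17.5 = -1.6
a = ȳ − b·x̄ = -8 − (-1.6)·4.5 = -0.8
ŷ(3) = -0.8 + (-1.6)·3 = -5.6
residual = y − ŷ = -4 − (-5.6) = 1.6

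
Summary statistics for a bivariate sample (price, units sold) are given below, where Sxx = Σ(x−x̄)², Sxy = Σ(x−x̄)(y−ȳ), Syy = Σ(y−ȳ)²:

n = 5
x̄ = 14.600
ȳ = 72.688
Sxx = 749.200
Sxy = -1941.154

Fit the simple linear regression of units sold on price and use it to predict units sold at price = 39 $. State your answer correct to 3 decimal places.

b = Sxy/Sxx = -1941.154/749.2 = -2.590969
a = ȳ − b·x̄ = 72.688 − (-2.590969)·14.6 = 110.516148
ŷ(39) = a + b·39 = 110.516148 + (-2.590969)·39 = 9.468356

9.468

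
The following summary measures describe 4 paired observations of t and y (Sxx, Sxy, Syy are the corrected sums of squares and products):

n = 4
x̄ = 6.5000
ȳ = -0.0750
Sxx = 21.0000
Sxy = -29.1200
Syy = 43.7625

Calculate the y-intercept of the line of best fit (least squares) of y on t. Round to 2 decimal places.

b = Sxy/Sxx = -29.12/21 = -1.386667
a = ȳ − b·x̄ = -0.075 − (-1.386667)·6.5 = 8.938333

8.94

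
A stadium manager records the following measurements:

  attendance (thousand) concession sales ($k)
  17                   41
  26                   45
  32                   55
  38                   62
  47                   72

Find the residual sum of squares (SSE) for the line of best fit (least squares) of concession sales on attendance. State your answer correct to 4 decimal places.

n = 5, Σx = 160, Σy = 275, Σxy = 9367, Σx² = 5642, Σy² = 15759
Sxx = Σx² − (Σx)²/n = 5642 − 5120 = 522
Sxy = Σxy − (Σx)(Σy)/n = 9367 − 8800 = 567
Syy = Σy² − (Σy)²/n = 15759 − 15125 = 634
b = Sxy/Sxx = 567/522 = 1.086207
SSE = Syy − b·Sxy = 634 − 1.086207·567 = 18.120690

18.1207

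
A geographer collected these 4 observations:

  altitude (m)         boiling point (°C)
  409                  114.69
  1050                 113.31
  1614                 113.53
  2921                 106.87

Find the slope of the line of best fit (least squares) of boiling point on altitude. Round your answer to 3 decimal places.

n = 4, Σx = 5994, Σy = 448.4, Σxy = 661288.4, Σx² = 12407018
Sxx = Σx² − (Σx)²/n = 12407018 − 8982009 = 3425009
Sxy = Σxy − (Σx)(Σy)/n = 661288.4 − 671927.4 = -10639
b = Sxy/Sxx = -10639/3425009 = -0.003106

-0.003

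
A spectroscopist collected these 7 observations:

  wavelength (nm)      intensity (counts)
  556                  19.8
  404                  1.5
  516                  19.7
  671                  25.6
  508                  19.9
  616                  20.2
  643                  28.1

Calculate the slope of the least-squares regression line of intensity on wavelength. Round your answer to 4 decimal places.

0.0819

n = 7, Σx = 3914, Σy = 134.8, Σxy = 79578.3, Σx² = 2239818
Sxx = Σx² − (Σx)²/n = 2239818 − 2188485.142857 = 51332.857143
Sxy = Σxy − (Σx)(Σy)/n = 79578.3 − 75372.457143 = 4205.842857
b = Sxy/Sxx = 4205.842857/51332.857143 = 0.081933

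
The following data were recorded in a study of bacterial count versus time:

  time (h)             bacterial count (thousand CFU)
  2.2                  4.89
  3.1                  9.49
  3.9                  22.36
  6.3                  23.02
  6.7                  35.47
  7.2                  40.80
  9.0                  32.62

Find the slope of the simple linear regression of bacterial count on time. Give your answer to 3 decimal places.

n = 7, Σx = 38.4, Σy = 168.65, Σxy = 1097.396, Σx² = 247.08
Sxx = Σx² − (Σx)²/n = 247.08 − 210.651429 = 36.428571
Sxy = Σxy − (Σx)(Σy)/n = 1097.396 − 925.165714 = 172.230286
b = Sxy/Sxx = 172.230286/36.428571 = 4.727890

4.728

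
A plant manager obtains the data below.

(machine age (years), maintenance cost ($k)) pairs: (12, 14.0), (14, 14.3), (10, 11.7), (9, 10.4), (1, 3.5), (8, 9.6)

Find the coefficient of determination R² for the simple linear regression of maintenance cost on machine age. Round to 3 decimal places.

n = 6, Σx = 54, Σy = 63.5, Σxy = 659.1, Σx² = 586, Σy² = 749.95
Sxx = Σx² − (Σx)²/n = 586 − 486 = 100
Sxy = Σxy − (Σx)(Σy)/n = 659.1 − 571.5 = 87.6
Syy = Σy² − (Σy)²/n = 749.95 − 672.041667 = 77.908333
R² = Sxy²/(Sxx·Syy) = (87.6)²/(100·77.908333) = 0.984973

0.985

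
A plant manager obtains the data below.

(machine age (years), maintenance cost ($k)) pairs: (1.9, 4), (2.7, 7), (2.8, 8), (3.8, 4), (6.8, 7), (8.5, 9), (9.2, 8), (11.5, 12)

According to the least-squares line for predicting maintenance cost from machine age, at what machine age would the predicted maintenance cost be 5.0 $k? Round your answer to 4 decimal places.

1.7619

n = 8, Σx = 47.2, Σy = 59, Σxy = 399.8, Σx² = 368.56
Sxx = Σx² − (Σx)²/n = 368.56 − 278.48 = 90.08
Sxy = Σxy − (Σx)(Σy)/n = 399.8 − 348.1 = 51.7
b = Sxy/Sxx = 51.7/90.08 = 0.573934
a = ȳ − b·x̄ = 7.375 − 0.573934·5.9 = 3.988788
Set a + b·x = 5.0: x = (5.0 − 3.988788) / 0.573934 = 1.761896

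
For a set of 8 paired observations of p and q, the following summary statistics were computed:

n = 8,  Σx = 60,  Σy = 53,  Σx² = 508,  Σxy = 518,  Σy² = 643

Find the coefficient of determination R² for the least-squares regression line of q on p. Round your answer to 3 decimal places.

0.858

Sxx = Σx² − (Σx)²/n = 508 − 450 = 58
Sxy = Σxy − (Σx)(Σy)/n = 518 − 397.5 = 120.5
Syy = Σy² − (Σy)²/n = 643 − 351.125 = 291.875
R² = Sxy²/(Sxx·Syy) = (120.5)²/(58·291.875) = 0.857727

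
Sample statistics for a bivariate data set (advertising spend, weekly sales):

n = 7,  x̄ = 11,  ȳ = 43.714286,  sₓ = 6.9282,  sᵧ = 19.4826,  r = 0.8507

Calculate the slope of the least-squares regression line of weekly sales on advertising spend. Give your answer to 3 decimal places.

b = r · sᵧ/sₓ = 0.8507 · 19.4826/6.9282 = 2.392230

2.392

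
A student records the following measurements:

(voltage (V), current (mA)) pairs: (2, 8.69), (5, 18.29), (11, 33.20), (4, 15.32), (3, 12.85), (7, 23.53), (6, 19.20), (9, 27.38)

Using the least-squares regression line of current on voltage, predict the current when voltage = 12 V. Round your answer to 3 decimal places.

n = 8, Σx = 47, Σy = 158.46, Σxy = 1100.19, Σx² = 341
Sxx = Σx² − (Σx)²/n = 341 − 276.125 = 64.875
Sxy = Σxy − (Σx)(Σy)/n = 1100.19 − 930.9525 = 169.2375
b = Sxy/Sxx = 169.2375/64.875 = 2.608671
a = ȳ − b·x̄ = 19.8075 − 2.608671·5.875 = 4.481561
ŷ(12) = a + b·12 = 4.481561 + 2.608671·12 = 35.785607

35.786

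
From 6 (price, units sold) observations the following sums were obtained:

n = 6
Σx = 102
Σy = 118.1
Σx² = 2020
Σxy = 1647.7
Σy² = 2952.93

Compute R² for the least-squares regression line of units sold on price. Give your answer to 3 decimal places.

Sxx = Σx² − (Σx)²/n = 2020 − 1734 = 286
Sxy = Σxy − (Σx)(Σy)/n = 1647.7 − 2007.7 = -360
Syy = Σy² − (Σy)²/n = 2952.93 − 2324.601667 = 628.328333
R² = Sxy²/(Sxx·Syy) = (-360)²/(286·628.328333) = 0.721194

0.721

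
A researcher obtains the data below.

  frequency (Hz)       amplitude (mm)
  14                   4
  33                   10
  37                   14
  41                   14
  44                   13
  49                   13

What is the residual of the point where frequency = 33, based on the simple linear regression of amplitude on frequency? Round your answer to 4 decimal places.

-0.3736

n = 6, Σx = 218, Σy = 68, Σxy = 2687, Σx² = 8672
Sxx = Σx² − (Σx)²/n = 8672 − 7920.666667 = 751.333333
Sxy = Σxy − (Σx)(Σy)/n = 2687 − 2470.666667 = 216.333333
b = Sxy/Sxx = 216.333333/751.333333 = 0.287933
a = ȳ − b·x̄ = 11.333333 − 0.287933·36.333333 = 0.871783
ŷ(33) = 0.871783 + 0.287933·33 = 10.373558
residual = y − ŷ = 10 − 10.373558 = -0.373558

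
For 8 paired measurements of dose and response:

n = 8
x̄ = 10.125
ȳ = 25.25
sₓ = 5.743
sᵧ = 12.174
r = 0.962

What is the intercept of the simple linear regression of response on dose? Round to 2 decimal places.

4.60

b = r · sᵧ/sₓ = 0.962 · 12.174/5.743 = 2.039246
a = ȳ − b·x̄ = 25.25 − 2.039246·10.125 = 4.602637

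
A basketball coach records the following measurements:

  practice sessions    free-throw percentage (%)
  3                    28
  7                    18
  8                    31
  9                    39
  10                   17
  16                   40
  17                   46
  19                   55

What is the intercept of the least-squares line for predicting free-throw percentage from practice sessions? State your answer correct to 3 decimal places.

n = 8, Σx = 89, Σy = 274, Σxy = 3446, Σx² = 1209
Sxx = Σx² − (Σx)²/n = 1209 − 990.125 = 218.875
Sxy = Σxy − (Σx)(Σy)/n = 3446 − 3048.25 = 397.75
b = Sxy/Sxx = 397.75/218.875 = 1.817247
a = ȳ − b·x̄ = 34.25 − 1.817247·11.125 = 14.033124

14.033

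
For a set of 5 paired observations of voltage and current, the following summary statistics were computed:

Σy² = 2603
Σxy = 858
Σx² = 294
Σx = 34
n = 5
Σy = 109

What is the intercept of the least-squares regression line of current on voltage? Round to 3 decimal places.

9.153

Sxx = Σx² − (Σx)²/n = 294 − 231.2 = 62.8
Sxy = Σxy − (Σx)(Σy)/n = 858 − 741.2 = 116.8
b = Sxy/Sxx = 116.8/62.8 = 1.859873
a = ȳ − b·x̄ = 21.8 − 1.859873·6.8 = 9.152866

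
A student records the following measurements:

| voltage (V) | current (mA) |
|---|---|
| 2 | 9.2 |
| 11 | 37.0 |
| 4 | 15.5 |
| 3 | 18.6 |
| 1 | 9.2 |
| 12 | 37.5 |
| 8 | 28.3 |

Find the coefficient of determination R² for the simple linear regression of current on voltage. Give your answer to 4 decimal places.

0.9672

n = 7, Σx = 41, Σy = 155.3, Σxy = 1228.8, Σx² = 359, Σy² = 4331.63
Sxx = Σx² − (Σx)²/n = 359 − 240.142857 = 118.857143
Sxy = Σxy − (Σx)(Σy)/n = 1228.8 − 909.614286 = 319.185714
Syy = Σy² − (Σy)²/n = 4331.63 − 3445.441429 = 886.188571
R² = Sxy²/(Sxx·Syy) = (319.185714)²/(118.857143·886.188571) = 0.967243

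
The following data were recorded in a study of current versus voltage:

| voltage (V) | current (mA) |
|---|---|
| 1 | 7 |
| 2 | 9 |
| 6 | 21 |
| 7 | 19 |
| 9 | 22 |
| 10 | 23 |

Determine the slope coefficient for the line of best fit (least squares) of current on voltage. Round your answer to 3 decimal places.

1.838

n = 6, Σx = 35, Σy = 101, Σxy = 712, Σx² = 271
Sxx = Σx² − (Σx)²/n = 271 − 204.166667 = 66.833333
Sxy = Σxy − (Σx)(Σy)/n = 712 − 589.166667 = 122.833333
b = Sxy/Sxx = 122.833333/66.833333 = 1.837905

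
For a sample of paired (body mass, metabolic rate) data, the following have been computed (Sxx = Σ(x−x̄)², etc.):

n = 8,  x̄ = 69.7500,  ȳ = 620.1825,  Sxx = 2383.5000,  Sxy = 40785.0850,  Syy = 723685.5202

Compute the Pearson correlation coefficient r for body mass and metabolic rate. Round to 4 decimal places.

0.9820

r = Sxy/√(Sxx·Syy) = 40785.085/√(1724904437.3967) = 40785.085/41531.968860 = 0.982017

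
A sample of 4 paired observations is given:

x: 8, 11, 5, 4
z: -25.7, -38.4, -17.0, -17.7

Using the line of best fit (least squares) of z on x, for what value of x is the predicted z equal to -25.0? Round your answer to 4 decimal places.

7.0976

n = 4, Σx = 28, Σy = -98.8, Σxy = -783.8, Σx² = 226
Sxx = Σx² − (Σx)²/n = 226 − 196 = 30
Sxy = Σxy − (Σx)(Σy)/n = -783.8 − (-691.6) = -92.2
b = Sxy/Sxx = -92.2/30 = -3.073333
a = ȳ − b·x̄ = -24.7 − (-3.073333)·7 = -3.186667
Set a + b·x = -25.0: x = (-25.0 − (-3.186667)) / (-3.073333) = 7.097614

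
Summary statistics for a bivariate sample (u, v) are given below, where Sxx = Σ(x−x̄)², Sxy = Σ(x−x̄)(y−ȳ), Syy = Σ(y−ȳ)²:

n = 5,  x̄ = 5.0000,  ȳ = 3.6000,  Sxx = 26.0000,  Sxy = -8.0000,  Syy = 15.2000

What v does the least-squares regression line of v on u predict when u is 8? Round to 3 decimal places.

b = Sxy/Sxx = -8/26 = -0.307692
a = ȳ − b·x̄ = 3.6 − (-0.307692)·5 = 5.138462
ŷ(8) = a + b·8 = 5.138462 + (-0.307692)·8 = 2.676923

2.677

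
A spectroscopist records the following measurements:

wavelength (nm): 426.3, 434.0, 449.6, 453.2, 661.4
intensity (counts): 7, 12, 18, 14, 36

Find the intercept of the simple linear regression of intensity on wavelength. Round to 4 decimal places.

-34.9148

n = 5, Σx = 2424.5, Σy = 87, Σxy = 46440.1, Σx² = 1215068.05
Sxx = Σx² − (Σx)²/n = 1215068.05 − 1175640.05 = 39428
Sxy = Σxy − (Σx)(Σy)/n = 46440.1 − 42186.3 = 4253.8
b = Sxy/Sxx = 4253.8/39428 = 0.107888
a = ȳ − b·x̄ = 17.4 − 0.107888·484.9 = -34.914792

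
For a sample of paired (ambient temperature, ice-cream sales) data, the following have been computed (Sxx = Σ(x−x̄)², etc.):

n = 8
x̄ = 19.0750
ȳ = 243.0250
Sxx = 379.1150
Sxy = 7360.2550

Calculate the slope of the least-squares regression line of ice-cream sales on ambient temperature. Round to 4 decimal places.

19.4143

b = Sxy/Sxx = 7360.255/379.115 = 19.414307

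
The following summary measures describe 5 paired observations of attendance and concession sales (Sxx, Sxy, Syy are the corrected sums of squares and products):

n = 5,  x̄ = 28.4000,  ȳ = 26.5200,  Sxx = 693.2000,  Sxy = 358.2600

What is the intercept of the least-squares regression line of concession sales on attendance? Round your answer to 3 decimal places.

11.842

b = Sxy/Sxx = 358.26/693.2 = 0.516821
a = ȳ − b·x̄ = 26.52 − 0.516821·28.4 = 11.842297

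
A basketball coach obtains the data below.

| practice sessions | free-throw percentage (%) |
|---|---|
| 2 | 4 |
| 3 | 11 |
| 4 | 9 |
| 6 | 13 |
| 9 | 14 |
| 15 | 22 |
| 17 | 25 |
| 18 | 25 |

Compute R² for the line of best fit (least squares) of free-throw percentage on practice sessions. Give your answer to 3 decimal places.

0.951

n = 8, Σx = 74, Σy = 123, Σxy = 1486, Σx² = 984, Σy² = 2317
Sxx = Σx² − (Σx)²/n = 984 − 684.5 = 299.5
Sxy = Σxy − (Σx)(Σy)/n = 1486 − 1137.75 = 348.25
Syy = Σy² − (Σy)²/n = 2317 − 1891.125 = 425.875
R² = Sxy²/(Sxx·Syy) = (348.25)²/(299.5·425.875) = 0.950831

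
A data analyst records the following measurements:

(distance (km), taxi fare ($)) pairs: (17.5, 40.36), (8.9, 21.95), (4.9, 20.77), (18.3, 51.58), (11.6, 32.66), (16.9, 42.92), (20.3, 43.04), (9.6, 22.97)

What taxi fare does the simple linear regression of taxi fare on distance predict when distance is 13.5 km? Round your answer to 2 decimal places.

n = 8, Σx = 108, Σy = 276.25, Σxy = 4145.77, Σx² = 1668.78
Sxx = Σx² − (Σx)²/n = 1668.78 − 1458 = 210.78
Sxy = Σxy − (Σx)(Σy)/n = 4145.77 − 3729.375 = 416.395
b = Sxy/Sxx = 416.395/210.78 = 1.975496
a = ȳ − b·x̄ = 34.53125 − 1.975496·13.5 = 7.862057
ŷ(13.5) = a + b·13.5 = 7.862057 + 1.975496·13.5 = 34.53125

34.53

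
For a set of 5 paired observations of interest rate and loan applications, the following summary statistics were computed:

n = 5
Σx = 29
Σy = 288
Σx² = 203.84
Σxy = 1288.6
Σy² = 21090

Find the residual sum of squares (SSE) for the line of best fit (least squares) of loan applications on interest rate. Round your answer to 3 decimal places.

411.098

Sxx = Σx² − (Σx)²/n = 203.84 − 168.2 = 35.64
Sxy = Σxy − (Σx)(Σy)/n = 1288.6 − 1670.4 = -381.8
Syy = Σy² − (Σy)²/n = 21090 − 16588.8 = 4501.2
b = Sxy/Sxx = -381.8/35.64 = -10.712682
SSE = Syy − b·Sxy = 4501.2 − (-10.712682)·(-381.8) = 411.097868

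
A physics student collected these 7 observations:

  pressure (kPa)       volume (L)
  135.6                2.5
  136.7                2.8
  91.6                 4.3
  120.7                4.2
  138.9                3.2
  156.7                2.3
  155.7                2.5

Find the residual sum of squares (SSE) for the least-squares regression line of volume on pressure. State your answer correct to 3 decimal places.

n = 7, Σx = 935.9, Σy = 21.8, Σxy = 2816.72, Σx² = 128123.89, Σy² = 72
Sxx = Σx² − (Σx)²/n = 128123.89 − 125129.83 = 2994.06
Sxy = Σxy − (Σx)(Σy)/n = 2816.72 − 2914.66 = -97.94
Syy = Σy² − (Σy)²/n = 72 − 67.891429 = 4.108571
b = Sxy/Sxx = -97.94/2994.06 = -0.032711
SSE = Syy − b·Sxy = 4.108571 − (-0.032711)·(-97.94) = 0.904813

0.905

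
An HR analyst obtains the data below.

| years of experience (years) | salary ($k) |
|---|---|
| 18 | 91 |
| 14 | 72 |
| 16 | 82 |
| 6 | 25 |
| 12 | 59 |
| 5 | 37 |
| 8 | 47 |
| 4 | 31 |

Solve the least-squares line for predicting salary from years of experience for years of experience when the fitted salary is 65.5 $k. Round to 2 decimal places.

n = 8, Σx = 83, Σy = 444, Σxy = 5501, Σx² = 1061
Sxx = Σx² − (Σx)²/n = 1061 − 861.125 = 199.875
Sxy = Σxy − (Σx)(Σy)/n = 5501 − 4606.5 = 894.5
b = Sxy/Sxx = 894.5/199.875 = 4.475297
a = ȳ − b·x̄ = 55.5 − 4.475297·10.375 = 9.068793
Set a + b·x = 65.5: x = (65.5 − 9.068793) / 4.475297 = 12.609489

12.61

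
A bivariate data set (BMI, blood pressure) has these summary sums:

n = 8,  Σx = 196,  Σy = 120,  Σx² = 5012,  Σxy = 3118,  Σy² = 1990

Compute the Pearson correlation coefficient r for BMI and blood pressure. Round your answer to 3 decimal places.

Sxx = Σx² − (Σx)²/n = 5012 − 4802 = 210
Sxy = Σxy − (Σx)(Σy)/n = 3118 − 2940 = 178
Syy = Σy² − (Σy)²/n = 1990 − 1800 = 190
r = Sxy/√(Sxx·Syy) = 178/√(39900) = 178/199.749844 = 0.891115

0.891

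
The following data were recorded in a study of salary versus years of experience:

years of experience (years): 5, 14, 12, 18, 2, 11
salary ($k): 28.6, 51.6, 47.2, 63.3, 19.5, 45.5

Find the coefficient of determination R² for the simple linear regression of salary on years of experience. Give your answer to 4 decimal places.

0.9980

n = 6, Σx = 62, Σy = 255.7, Σxy = 3110.7, Σx² = 814, Σy² = 12165.75
Sxx = Σx² − (Σx)²/n = 814 − 640.666667 = 173.333333
Sxy = Σxy − (Σx)(Σy)/n = 3110.7 − 2642.233333 = 468.466667
Syy = Σy² − (Σy)²/n = 12165.75 − 10897.081667 = 1268.668333
R² = Sxy²/(Sxx·Syy) = (468.466667)²/(173.333333·1268.668333) = 0.997992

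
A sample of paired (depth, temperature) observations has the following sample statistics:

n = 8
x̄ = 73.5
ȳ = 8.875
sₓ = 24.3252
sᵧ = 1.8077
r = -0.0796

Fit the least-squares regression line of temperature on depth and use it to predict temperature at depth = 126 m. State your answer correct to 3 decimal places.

b = r · sᵧ/sₓ = -0.0796 · 1.8077/24.3252 = -0.005915
a = ȳ − b·x̄ = 8.875 − (-0.005915)·73.5 = 9.309781
ŷ(126) = a + b·126 = 9.309781 + (-0.005915)·126 = 8.564442

8.564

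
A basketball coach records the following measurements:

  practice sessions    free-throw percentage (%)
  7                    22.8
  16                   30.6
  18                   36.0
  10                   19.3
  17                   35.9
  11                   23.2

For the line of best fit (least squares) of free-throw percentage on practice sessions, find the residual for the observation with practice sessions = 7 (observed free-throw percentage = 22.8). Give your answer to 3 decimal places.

3.964

n = 6, Σx = 79, Σy = 167.8, Σxy = 2355.7, Σx² = 1139
Sxx = Σx² − (Σx)²/n = 1139 − 1040.166667 = 98.833333
Sxy = Σxy − (Σx)(Σy)/n = 2355.7 − 2209.366667 = 146.333333
b = Sxy/Sxx = 146.333333/98.833333 = 1.480607
a = ȳ − b·x̄ = 27.966667 − 1.480607·13.166667 = 8.472007
ŷ(7) = 8.472007 + 1.480607·7 = 18.836256
residual = y − ŷ = 22.8 − 18.836256 = 3.963744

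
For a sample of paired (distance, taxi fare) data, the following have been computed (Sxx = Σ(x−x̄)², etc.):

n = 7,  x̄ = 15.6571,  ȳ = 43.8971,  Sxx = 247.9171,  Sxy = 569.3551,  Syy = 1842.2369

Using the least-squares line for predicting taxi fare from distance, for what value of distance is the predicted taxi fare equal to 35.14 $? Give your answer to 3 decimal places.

11.844

b = Sxy/Sxx = 569.3551/247.9171 = 2.296554
a = ȳ − b·x̄ = 43.8971 − 2.296554·15.6571 = 7.939719
Set a + b·x = 35.14: x = (35.14 − 7.939719) / 2.296554 = 11.843953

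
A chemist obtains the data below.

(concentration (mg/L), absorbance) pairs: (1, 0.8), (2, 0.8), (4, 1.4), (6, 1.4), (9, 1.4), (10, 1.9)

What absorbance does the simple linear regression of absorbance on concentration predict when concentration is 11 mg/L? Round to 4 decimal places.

n = 6, Σx = 32, Σy = 7.7, Σxy = 48, Σx² = 238
Sxx = Σx² − (Σx)²/n = 238 − 170.666667 = 67.333333
Sxy = Σxy − (Σx)(Σy)/n = 48 − 41.066667 = 6.933333
b = Sxy/Sxx = 6.933333/67.333333 = 0.102970
a = ȳ − b·x̄ = 1.283333 − 0.102970·5.333333 = 0.734158
ŷ(11) = a + b·11 = 0.734158 + 0.102970·11 = 1.866832

1.8668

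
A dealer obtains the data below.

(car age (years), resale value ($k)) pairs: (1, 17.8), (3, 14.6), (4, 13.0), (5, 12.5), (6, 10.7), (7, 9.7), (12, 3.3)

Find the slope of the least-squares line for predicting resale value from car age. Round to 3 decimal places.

n = 7, Σx = 38, Σy = 81.6, Σxy = 347.8, Σx² = 280
Sxx = Σx² − (Σx)²/n = 280 − 206.285714 = 73.714286
Sxy = Σxy − (Σx)(Σy)/n = 347.8 − 442.971429 = -95.171429
b = Sxy/Sxx = -95.171429/73.714286 = -1.291085

-1.291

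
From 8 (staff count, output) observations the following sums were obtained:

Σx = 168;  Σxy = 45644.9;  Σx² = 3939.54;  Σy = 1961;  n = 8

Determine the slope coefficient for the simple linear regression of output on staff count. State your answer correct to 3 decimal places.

Sxx = Σx² − (Σx)²/n = 3939.54 − 3528 = 411.54
Sxy = Σxy − (Σx)(Σy)/n = 45644.9 − 41181 = 4463.9
b = Sxy/Sxx = 4463.9/411.54 = 10.846819

10.847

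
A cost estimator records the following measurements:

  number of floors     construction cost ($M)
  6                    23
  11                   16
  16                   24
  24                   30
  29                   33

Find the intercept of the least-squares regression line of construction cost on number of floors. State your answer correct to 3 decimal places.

15.011

n = 5, Σx = 86, Σy = 126, Σxy = 2375, Σx² = 1830
Sxx = Σx² − (Σx)²/n = 1830 − 1479.2 = 350.8
Sxy = Σxy − (Σx)(Σy)/n = 2375 − 2167.2 = 207.8
b = Sxy/Sxx = 207.8/350.8 = 0.592360
a = ȳ − b·x̄ = 25.2 − 0.592360·17.2 = 15.011403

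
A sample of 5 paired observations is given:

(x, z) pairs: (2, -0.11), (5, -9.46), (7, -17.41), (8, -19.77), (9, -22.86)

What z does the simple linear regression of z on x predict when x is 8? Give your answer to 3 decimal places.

-19.866

n = 5, Σx = 31, Σy = -69.61, Σxy = -533.29, Σx² = 223
Sxx = Σx² − (Σx)²/n = 223 − 192.2 = 30.8
Sxy = Σxy − (Σx)(Σy)/n = -533.29 − (-431.582) = -101.708
b = Sxy/Sxx = -101.708/30.8 = -3.302208
a = ȳ − b·x̄ = -13.922 − (-3.302208)·6.2 = 6.551688
ŷ(8) = a + b·8 = 6.551688 + (-3.302208)·8 = -19.865974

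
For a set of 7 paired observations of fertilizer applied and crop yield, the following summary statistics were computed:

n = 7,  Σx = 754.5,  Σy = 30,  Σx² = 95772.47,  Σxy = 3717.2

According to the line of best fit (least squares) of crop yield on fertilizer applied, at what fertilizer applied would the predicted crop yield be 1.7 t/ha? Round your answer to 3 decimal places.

Sxx = Σx² − (Σx)²/n = 95772.47 − 81324.321429 = 14448.148571
Sxy = Σxy − (Σx)(Σy)/n = 3717.2 − 3233.571429 = 483.628571
b = Sxy/Sxx = 483.628571/14448.148571 = 0.033473
a = ȳ − b·x̄ = 4.285714 − 0.033473·107.785714 = 0.677761
Set a + b·x = 1.7: x = (1.7 − 0.677761) / 0.033473 = 30.538863

30.539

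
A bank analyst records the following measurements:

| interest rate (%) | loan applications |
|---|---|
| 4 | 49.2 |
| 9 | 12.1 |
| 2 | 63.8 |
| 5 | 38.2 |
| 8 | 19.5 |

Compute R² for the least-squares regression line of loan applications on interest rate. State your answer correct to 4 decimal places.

n = 5, Σx = 28, Σy = 182.8, Σxy = 780.3, Σx² = 190, Σy² = 8476.98
Sxx = Σx² − (Σx)²/n = 190 − 156.8 = 33.2
Sxy = Σxy − (Σx)(Σy)/n = 780.3 − 1023.68 = -243.38
Syy = Σy² − (Σy)²/n = 8476.98 − 6683.168 = 1793.812
R² = Sxy²/(Sxx·Syy) = (-243.38)²/(33.2·1793.812) = 0.994614

0.9946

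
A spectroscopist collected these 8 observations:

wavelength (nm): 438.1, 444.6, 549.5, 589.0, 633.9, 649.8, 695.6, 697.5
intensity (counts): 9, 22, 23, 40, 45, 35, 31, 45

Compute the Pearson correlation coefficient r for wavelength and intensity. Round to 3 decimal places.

n = 8, Σx = 4698, Σy = 250, Σxy = 154142.2, Σx² = 2832906.88, Σy² = 8930
Sxx = Σx² − (Σx)²/n = 2832906.88 − 2758900.5 = 74006.38
Sxy = Σxy − (Σx)(Σy)/n = 154142.2 − 146812.5 = 7329.7
Syy = Σy² − (Σy)²/n = 8930 − 7812.5 = 1117.5
r = Sxy/√(Sxx·Syy) = 7329.7/√(82702129.65) = 7329.7/9094.071126 = 0.805987

0.806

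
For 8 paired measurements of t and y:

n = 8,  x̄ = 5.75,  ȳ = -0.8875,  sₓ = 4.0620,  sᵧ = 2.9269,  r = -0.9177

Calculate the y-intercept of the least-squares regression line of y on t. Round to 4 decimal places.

b = r · sᵧ/sₓ = -0.9177 · 2.9269/4.062 = -0.661255
a = ȳ − b·x̄ = -0.8875 − (-0.661255)·5.75 = 2.914714

2.9147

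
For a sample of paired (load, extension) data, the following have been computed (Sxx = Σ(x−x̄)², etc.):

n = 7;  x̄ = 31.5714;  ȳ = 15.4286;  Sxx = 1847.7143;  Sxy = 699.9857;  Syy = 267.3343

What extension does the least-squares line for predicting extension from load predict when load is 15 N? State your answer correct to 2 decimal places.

9.15

b = Sxy/Sxx = 699.9857/1847.7143 = 0.378839
a = ȳ − b·x̄ = 15.4286 − 0.378839·31.5714 = 3.468132
ŷ(15) = a + b·15 = 3.468132 + 0.378839·15 = 9.150712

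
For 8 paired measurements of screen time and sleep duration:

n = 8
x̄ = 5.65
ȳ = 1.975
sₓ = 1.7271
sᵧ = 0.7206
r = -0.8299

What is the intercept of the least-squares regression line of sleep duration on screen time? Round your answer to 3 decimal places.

3.931

b = r · sᵧ/sₓ = -0.8299 · 0.7206/1.7271 = -0.346260
a = ȳ − b·x̄ = 1.975 − (-0.346260)·5.65 = 3.931370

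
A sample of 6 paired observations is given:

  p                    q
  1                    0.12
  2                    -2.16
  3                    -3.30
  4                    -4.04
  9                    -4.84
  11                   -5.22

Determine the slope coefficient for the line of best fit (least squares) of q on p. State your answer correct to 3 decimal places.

n = 6, Σx = 30, Σy = -19.44, Σxy = -131.24, Σx² = 232
Sxx = Σx² − (Σx)²/n = 232 − 150 = 82
Sxy = Σxy − (Σx)(Σy)/n = -131.24 − (-97.2) = -34.04
b = Sxy/Sxx = -34.04/82 = -0.415122

-0.415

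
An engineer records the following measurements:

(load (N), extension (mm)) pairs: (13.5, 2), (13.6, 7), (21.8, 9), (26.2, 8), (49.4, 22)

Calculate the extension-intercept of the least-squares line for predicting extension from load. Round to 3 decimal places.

-2.420

n = 5, Σx = 124.5, Σy = 48, Σxy = 1614.8, Σx² = 3969.25
Sxx = Σx² − (Σx)²/n = 3969.25 − 3100.05 = 869.2
Sxy = Σxy − (Σx)(Σy)/n = 1614.8 − 1195.2 = 419.6
b = Sxy/Sxx = 419.6/869.2 = 0.482743
a = ȳ − b·x̄ = 9.6 − 0.482743·24.9 = -2.420295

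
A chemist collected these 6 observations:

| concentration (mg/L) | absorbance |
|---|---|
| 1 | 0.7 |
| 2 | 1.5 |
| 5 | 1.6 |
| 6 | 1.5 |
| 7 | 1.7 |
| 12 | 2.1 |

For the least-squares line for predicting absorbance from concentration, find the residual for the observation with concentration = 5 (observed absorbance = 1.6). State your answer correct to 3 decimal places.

0.133

n = 6, Σx = 33, Σy = 9.1, Σxy = 57.8, Σx² = 259
Sxx = Σx² − (Σx)²/n = 259 − 181.5 = 77.5
Sxy = Σxy − (Σx)(Σy)/n = 57.8 − 50.05 = 7.75
b = Sxy/Sxx = 7.75/77.5 = 0.1
a = ȳ − b·x̄ = 1.516667 − 0.1·5.5 = 0.966667
ŷ(5) = 0.966667 + 0.1·5 = 1.466667
residual = y − ŷ = 1.6 − 1.466667 = 0.133333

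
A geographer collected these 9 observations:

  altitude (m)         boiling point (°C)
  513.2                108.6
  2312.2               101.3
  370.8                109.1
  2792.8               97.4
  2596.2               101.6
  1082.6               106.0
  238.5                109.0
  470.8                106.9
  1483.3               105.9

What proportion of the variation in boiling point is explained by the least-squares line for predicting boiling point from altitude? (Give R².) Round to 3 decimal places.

0.921

n = 9, Σx = 11860.4, Σy = 945.8, Σxy = 1214368.39, Σx² = 23937858.54, Σy² = 99527.2
Sxx = Σx² − (Σx)²/n = 23937858.54 − 15629898.684444 = 8307959.855556
Sxy = Σxy − (Σx)(Σy)/n = 1214368.39 − 1246396.257778 = -32027.867778
Syy = Σy² − (Σy)²/n = 99527.2 − 99393.071111 = 134.128889
R² = Sxy²/(Sxx·Syy) = (-32027.867778)²/(8307959.855556·134.128889) = 0.920533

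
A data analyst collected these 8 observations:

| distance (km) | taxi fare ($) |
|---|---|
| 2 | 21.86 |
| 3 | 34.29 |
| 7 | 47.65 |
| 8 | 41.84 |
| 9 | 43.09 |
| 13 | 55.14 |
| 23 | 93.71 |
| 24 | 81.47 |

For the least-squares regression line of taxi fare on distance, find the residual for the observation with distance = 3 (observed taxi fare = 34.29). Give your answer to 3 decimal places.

4.555

n = 8, Σx = 89, Σy = 419.05, Σxy = 6030.1, Σx² = 1481
Sxx = Σx² − (Σx)²/n = 1481 − 990.125 = 490.875
Sxy = Σxy − (Σx)(Σy)/n = 6030.1 − 4661.93125 = 1368.16875
b = Sxy/Sxx = 1368.16875/490.875 = 2.787204
a = ȳ − b·x̄ = 52.38125 − 2.787204·11.125 = 21.373606
ŷ(3) = 21.373606 + 2.787204·3 = 29.735218
residual = y − ŷ = 34.29 − 29.735218 = 4.554782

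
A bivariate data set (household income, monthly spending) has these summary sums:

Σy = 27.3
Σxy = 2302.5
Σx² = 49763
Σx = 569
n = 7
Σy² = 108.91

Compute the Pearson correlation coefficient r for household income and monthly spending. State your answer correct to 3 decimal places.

Sxx = Σx² − (Σx)²/n = 49763 − 46251.571429 = 3511.428571
Sxy = Σxy − (Σx)(Σy)/n = 2302.5 − 2219.1 = 83.4
Syy = Σy² − (Σy)²/n = 108.91 − 106.47 = 2.44
r = Sxy/√(Sxx·Syy) = 83.4/√(8567.885714) = 83.4/92.562874 = 0.901009

0.901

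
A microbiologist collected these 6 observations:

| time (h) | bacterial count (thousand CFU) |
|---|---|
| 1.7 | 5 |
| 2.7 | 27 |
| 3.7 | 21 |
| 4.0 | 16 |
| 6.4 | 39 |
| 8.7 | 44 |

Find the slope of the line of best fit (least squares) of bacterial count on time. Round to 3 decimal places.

5.011

n = 6, Σx = 27.2, Σy = 152, Σxy = 855.5, Σx² = 156.52
Sxx = Σx² − (Σx)²/n = 156.52 − 123.306667 = 33.213333
Sxy = Σxy − (Σx)(Σy)/n = 855.5 − 689.066667 = 166.433333
b = Sxy/Sxx = 166.433333/33.213333 = 5.011040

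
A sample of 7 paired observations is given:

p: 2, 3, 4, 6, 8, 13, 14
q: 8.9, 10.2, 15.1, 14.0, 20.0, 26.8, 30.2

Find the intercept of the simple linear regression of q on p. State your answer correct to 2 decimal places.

5.90

n = 7, Σx = 50, Σy = 125.2, Σxy = 1124, Σx² = 494
Sxx = Σx² − (Σx)²/n = 494 − 357.142857 = 136.857143
Sxy = Σxy − (Σx)(Σy)/n = 1124 − 894.285714 = 229.714286
b = Sxy/Sxx = 229.714286/136.857143 = 1.678497
a = ȳ − b·x̄ = 17.885714 − 1.678497·7.142857 = 5.896451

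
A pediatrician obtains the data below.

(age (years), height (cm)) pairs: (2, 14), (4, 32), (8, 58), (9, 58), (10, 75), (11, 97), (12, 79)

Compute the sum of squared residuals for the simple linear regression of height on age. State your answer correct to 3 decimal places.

n = 7, Σx = 56, Σy = 413, Σxy = 3907, Σx² = 530, Σy² = 29223
Sxx = Σx² − (Σx)²/n = 530 − 448 = 82
Sxy = Σxy − (Σx)(Σy)/n = 3907 − 3304 = 603
Syy = Σy² − (Σy)²/n = 29223 − 24367 = 4856
b = Sxy/Sxx = 603/82 = 7.353659
SSE = Syy − b·Sxy = 4856 − 7.353659·603 = 421.743902

421.744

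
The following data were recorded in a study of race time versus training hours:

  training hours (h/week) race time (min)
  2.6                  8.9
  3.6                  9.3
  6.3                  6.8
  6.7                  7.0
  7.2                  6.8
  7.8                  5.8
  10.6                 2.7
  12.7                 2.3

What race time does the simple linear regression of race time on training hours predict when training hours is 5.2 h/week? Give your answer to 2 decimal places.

7.69

n = 8, Σx = 57.5, Σy = 49.6, Σxy = 298.39, Σx² = 490.63
Sxx = Σx² − (Σx)²/n = 490.63 − 413.28125 = 77.34875
Sxy = Σxy − (Σx)(Σy)/n = 298.39 − 356.5 = -58.11
b = Sxy/Sxx = -58.11/77.34875 = -0.751273
a = ȳ − b·x̄ = 6.2 − (-0.751273)·7.1875 = 11.599772
ŷ(5.2) = a + b·5.2 = 11.599772 + (-0.751273)·5.2 = 7.693154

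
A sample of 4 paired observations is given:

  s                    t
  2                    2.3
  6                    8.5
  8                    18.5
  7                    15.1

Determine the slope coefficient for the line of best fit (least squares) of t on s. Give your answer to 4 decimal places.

n = 4, Σx = 23, Σy = 44.4, Σxy = 309.3, Σx² = 153
Sxx = Σx² − (Σx)²/n = 153 − 132.25 = 20.75
Sxy = Σxy − (Σx)(Σy)/n = 309.3 − 255.3 = 54
b = Sxy/Sxx = 54/20.75 = 2.602410

2.6024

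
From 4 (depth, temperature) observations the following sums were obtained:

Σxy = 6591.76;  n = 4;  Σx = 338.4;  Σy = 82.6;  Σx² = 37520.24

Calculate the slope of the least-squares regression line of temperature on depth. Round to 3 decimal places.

-0.045

Sxx = Σx² − (Σx)²/n = 37520.24 − 28628.64 = 8891.6
Sxy = Σxy − (Σx)(Σy)/n = 6591.76 − 6987.96 = -396.2
b = Sxy/Sxx = -396.2/8891.6 = -0.044559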